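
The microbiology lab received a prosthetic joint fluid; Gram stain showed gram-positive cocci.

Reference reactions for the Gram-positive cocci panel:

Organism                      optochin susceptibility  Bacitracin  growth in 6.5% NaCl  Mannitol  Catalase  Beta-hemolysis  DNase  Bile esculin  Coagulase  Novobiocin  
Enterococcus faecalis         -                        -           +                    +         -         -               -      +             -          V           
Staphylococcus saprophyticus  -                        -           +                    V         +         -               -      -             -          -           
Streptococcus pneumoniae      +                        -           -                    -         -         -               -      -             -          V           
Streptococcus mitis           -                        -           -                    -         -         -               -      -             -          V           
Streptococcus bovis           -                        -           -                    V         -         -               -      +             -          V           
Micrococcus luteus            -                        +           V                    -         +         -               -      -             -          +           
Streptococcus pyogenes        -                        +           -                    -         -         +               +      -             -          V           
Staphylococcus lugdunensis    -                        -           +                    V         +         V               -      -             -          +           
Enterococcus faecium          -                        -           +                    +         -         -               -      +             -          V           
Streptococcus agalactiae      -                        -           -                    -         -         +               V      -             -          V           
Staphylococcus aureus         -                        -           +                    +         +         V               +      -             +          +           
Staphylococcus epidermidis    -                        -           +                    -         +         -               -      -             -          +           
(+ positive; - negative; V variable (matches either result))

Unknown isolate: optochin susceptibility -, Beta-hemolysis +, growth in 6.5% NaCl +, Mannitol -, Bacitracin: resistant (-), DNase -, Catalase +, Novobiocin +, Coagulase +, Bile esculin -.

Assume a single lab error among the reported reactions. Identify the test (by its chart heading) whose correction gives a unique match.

Coagulase

As reported, no row in the chart matches all 10 reactions.
Reversing Bile esculin → still no organism matches.
Reversing Novobiocin → still no organism matches.
Reversing Bacitracin → still no organism matches.
Reversing Mannitol → still no organism matches.
Reversing Coagulase (to -) → unique match: Staphylococcus lugdunensis.
Reversing optochin susceptibility → still no organism matches.
Reversing Beta-hemolysis → still no organism matches.
Reversing Catalase → still no organism matches.
Reversing DNase → still no organism matches.
Reversing growth in 6.5% NaCl → still no organism matches.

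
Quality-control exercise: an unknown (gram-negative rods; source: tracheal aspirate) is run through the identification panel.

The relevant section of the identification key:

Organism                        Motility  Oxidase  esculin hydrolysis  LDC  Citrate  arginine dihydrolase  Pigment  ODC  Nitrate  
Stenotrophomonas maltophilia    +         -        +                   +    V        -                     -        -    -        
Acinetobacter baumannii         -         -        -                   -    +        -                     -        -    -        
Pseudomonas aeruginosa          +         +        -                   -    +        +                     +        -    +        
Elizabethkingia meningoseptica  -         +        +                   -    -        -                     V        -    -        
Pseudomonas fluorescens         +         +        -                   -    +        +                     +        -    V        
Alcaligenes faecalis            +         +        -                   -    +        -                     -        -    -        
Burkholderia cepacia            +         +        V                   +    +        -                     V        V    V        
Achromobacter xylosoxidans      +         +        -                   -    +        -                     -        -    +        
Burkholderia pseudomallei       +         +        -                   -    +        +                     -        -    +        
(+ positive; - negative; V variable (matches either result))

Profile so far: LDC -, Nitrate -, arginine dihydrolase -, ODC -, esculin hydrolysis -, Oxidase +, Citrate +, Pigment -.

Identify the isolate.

esculin hydrolysis -: excludes Stenotrophomonas maltophilia, Elizabethkingia meningoseptica — 7 left.
Oxidase +: excludes Acinetobacter baumannii — 6 left.
Pigment -: excludes Pseudomonas aeruginosa, Pseudomonas fluorescens — 4 left.
ODC -: all 4 remaining candidates are consistent.
Citrate +: all 4 remaining candidates are consistent.
Nitrate -: excludes Achromobacter xylosoxidans, Burkholderia pseudomallei — 2 left.
LDC -: excludes Burkholderia cepacia — 1 left.
arginine dihydrolase -: the one remaining candidate is consistent.

Alcaligenes faecalis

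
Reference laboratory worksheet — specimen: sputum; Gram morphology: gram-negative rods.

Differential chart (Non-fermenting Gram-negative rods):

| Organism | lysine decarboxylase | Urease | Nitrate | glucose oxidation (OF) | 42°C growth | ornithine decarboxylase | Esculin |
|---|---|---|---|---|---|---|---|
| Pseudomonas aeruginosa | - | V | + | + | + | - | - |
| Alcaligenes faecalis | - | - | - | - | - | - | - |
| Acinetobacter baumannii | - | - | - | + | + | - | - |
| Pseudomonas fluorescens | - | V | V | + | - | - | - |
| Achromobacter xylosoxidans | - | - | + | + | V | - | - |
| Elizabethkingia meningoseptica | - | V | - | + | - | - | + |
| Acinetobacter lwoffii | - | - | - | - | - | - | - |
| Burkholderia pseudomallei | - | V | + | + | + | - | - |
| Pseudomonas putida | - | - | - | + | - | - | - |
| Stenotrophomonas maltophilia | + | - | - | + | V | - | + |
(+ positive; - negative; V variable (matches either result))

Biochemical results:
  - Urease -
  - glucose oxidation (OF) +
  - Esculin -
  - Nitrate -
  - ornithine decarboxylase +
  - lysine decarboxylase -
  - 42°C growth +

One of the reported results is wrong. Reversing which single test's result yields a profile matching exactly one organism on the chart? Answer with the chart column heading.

ornithine decarboxylase

As reported, no row in the chart matches all 7 reactions.
Reversing Nitrate → still no organism matches.
Reversing 42°C growth → still no organism matches.
Reversing Urease → still no organism matches.
Reversing lysine decarboxylase → still no organism matches.
Reversing glucose oxidation (OF) → still no organism matches.
Reversing ornithine decarboxylase (to -) → unique match: Acinetobacter baumannii.
Reversing Esculin → still no organism matches.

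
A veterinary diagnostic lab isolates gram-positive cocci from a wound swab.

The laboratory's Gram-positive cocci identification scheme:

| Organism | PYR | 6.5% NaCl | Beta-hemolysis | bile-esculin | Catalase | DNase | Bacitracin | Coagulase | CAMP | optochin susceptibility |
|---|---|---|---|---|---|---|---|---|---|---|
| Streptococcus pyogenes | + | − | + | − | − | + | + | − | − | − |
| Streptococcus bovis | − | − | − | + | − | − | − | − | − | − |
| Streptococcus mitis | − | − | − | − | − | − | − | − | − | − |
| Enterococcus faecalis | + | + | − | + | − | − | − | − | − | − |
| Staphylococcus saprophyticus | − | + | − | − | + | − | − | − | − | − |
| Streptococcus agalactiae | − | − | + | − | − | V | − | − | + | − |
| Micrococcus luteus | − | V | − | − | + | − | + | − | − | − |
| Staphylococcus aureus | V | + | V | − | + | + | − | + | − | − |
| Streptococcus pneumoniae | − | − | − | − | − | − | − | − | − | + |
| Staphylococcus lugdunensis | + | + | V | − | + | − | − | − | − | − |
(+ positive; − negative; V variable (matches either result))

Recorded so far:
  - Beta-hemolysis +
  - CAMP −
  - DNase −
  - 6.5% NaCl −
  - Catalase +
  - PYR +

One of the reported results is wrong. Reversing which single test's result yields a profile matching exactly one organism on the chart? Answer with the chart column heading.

6.5% NaCl

As reported, no row in the chart matches all 6 reactions.
Reversing CAMP → still no organism matches.
Reversing DNase → still no organism matches.
Reversing 6.5% NaCl (to +) → unique match: Staphylococcus lugdunensis.
Reversing PYR → still no organism matches.
Reversing Catalase → still no organism matches.
Reversing Beta-hemolysis → still no organism matches.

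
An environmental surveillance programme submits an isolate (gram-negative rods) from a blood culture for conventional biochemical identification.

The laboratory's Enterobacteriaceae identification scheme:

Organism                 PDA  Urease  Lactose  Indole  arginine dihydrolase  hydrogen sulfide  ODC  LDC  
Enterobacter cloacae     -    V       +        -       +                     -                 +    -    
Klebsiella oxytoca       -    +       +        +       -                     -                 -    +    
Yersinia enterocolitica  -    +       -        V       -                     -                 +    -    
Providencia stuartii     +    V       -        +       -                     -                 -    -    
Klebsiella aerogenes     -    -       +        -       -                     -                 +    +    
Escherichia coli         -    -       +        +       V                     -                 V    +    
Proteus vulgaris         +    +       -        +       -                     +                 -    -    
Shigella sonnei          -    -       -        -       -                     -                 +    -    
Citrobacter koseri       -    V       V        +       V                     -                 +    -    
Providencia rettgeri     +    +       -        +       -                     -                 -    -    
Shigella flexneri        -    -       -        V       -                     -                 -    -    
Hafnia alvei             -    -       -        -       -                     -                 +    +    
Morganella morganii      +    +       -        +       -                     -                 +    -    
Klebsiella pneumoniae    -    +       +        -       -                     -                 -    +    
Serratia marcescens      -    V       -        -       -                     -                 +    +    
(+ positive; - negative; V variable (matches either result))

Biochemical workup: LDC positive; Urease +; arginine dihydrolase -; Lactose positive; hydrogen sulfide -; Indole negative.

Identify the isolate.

Klebsiella pneumoniae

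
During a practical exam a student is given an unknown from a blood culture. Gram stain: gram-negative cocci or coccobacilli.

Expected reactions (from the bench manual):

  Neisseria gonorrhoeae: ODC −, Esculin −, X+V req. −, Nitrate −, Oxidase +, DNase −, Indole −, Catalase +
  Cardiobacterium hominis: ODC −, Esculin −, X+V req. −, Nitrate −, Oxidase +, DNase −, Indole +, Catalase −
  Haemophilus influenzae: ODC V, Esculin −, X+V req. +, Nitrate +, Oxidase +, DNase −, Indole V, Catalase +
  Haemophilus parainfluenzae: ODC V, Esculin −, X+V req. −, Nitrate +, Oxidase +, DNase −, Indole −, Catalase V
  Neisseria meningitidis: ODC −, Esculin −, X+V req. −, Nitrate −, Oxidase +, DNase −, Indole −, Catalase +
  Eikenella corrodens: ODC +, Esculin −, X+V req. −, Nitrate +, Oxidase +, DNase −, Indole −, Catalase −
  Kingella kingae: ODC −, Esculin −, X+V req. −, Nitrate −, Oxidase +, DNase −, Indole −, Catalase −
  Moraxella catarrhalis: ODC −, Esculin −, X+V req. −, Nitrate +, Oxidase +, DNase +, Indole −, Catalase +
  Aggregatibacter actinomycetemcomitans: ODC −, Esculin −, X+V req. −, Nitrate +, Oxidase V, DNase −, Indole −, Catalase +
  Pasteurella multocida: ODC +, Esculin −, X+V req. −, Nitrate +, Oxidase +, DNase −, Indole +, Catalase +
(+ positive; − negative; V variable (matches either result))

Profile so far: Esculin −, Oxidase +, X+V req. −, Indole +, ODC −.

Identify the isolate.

Cardiobacterium hominis

Oxidase +: all 10 remaining candidates are consistent.
Indole +: excludes 7 organisms — 3 left.
Esculin −: all 3 remaining candidates are consistent.
ODC −: excludes Pasteurella multocida — 2 left.
X+V req. −: excludes Haemophilus influenzae — 1 left.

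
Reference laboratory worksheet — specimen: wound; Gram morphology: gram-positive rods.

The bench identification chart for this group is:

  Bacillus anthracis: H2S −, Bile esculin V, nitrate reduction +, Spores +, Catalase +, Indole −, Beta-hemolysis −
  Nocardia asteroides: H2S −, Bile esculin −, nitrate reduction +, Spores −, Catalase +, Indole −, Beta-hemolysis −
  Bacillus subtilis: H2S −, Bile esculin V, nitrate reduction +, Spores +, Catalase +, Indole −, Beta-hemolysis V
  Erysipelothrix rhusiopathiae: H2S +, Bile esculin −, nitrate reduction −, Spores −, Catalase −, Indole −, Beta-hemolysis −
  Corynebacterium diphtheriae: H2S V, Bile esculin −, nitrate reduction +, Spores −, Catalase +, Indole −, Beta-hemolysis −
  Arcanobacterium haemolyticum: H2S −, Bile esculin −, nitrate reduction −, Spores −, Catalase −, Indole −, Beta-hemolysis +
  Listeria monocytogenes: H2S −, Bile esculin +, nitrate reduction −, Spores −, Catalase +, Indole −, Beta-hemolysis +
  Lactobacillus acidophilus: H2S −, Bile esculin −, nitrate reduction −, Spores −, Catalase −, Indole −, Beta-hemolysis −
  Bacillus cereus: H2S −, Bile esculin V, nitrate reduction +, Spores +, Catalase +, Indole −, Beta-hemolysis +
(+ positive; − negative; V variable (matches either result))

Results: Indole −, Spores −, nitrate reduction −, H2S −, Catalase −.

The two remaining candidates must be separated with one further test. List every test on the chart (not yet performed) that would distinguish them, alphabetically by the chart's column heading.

Spores −: excludes Bacillus anthracis, Bacillus subtilis, Bacillus cereus — 6 left.
Catalase −: excludes Nocardia asteroides, Corynebacterium diphtheriae, Listeria monocytogenes — 3 left.
nitrate reduction −: all 3 remaining candidates are consistent.
Indole −: all 3 remaining candidates are consistent.
H2S −: excludes Erysipelothrix rhusiopathiae — 2 left.
Two candidates remain: Arcanobacterium haemolyticum and Lactobacillus acidophilus.
  Bile esculin: − vs − — same for both, does not separate.
  Beta-hemolysis: Arcanobacterium haemolyticum +, Lactobacillus acidophilus − — discriminates.

Beta-hemolysis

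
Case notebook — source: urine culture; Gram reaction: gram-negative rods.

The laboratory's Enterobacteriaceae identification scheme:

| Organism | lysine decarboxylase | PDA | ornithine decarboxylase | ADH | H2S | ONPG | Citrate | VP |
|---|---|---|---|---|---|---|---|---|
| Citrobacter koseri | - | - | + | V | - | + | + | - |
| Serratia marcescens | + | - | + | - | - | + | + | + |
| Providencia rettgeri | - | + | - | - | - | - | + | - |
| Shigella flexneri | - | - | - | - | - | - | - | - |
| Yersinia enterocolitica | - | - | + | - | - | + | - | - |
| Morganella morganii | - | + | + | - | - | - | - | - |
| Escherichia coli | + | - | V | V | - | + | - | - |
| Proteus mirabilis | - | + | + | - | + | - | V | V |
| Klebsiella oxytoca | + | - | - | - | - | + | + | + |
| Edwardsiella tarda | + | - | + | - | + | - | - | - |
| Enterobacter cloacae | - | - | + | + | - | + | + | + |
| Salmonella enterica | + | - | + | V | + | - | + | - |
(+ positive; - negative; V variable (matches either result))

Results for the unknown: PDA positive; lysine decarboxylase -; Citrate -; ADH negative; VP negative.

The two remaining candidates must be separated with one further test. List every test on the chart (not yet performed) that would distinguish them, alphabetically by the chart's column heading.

H2S

VP -: excludes Serratia marcescens, Klebsiella oxytoca, Enterobacter cloacae — 9 left.
ADH -: all 9 remaining candidates are consistent.
lysine decarboxylase -: excludes Escherichia coli, Edwardsiella tarda, Salmonella enterica — 6 left.
Citrate -: excludes Citrobacter koseri, Providencia rettgeri — 4 left.
PDA +: excludes Shigella flexneri, Yersinia enterocolitica — 2 left.
Two candidates remain: Morganella morganii and Proteus mirabilis.
  ornithine decarboxylase: + vs + — same for both, does not separate.
  H2S: Morganella morganii -, Proteus mirabilis + — discriminates.
  ONPG: - vs - — same for both, does not separate.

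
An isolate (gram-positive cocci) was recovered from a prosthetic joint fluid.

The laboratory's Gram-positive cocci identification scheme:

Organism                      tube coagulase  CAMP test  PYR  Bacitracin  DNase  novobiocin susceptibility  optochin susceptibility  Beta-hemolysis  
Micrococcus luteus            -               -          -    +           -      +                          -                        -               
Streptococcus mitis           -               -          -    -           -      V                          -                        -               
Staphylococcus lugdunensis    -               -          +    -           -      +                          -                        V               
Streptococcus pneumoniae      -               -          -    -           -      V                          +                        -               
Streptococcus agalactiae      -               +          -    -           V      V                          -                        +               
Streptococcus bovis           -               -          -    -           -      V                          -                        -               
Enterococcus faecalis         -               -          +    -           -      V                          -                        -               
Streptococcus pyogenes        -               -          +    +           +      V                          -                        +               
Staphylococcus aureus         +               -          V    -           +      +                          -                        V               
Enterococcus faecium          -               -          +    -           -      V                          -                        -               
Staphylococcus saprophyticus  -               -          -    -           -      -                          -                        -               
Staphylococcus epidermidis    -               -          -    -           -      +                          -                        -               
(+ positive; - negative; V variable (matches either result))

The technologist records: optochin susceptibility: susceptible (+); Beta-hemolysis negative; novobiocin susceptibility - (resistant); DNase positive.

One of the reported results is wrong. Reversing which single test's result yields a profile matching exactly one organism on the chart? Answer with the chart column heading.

DNase

As reported, no row in the chart matches all 4 reactions.
Reversing optochin susceptibility → still no organism matches.
Reversing Beta-hemolysis → still no organism matches.
Reversing novobiocin susceptibility → still no organism matches.
Reversing DNase (to -) → unique match: Streptococcus pneumoniae.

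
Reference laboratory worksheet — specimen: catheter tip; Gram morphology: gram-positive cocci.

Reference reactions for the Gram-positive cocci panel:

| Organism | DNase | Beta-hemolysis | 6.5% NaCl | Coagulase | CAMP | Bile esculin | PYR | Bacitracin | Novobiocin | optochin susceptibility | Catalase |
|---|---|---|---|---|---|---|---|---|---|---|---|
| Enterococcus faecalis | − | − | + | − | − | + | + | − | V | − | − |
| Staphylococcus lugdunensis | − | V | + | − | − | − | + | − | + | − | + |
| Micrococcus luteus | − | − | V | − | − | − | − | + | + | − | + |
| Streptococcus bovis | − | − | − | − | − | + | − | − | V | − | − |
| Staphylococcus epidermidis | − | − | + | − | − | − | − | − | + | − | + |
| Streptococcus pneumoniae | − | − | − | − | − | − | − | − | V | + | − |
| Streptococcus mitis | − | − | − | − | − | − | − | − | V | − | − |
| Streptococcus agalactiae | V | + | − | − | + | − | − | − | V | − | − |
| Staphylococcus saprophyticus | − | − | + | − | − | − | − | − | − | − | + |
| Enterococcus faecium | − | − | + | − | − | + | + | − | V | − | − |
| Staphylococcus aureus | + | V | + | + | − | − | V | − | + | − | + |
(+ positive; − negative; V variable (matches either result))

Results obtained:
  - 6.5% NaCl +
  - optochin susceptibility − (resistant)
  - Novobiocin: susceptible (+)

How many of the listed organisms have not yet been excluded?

6

Novobiocin +: excludes Staphylococcus saprophyticus — 10 left.
6.5% NaCl +: excludes Streptococcus bovis, Streptococcus pneumoniae, Streptococcus mitis, Streptococcus agalactiae — 6 left.
optochin susceptibility −: all 6 remaining candidates are consistent.
Still consistent: Enterococcus faecalis, Enterococcus faecium, Micrococcus luteus, Staphylococcus aureus, Staphylococcus epidermidis, Staphylococcus lugdunensis.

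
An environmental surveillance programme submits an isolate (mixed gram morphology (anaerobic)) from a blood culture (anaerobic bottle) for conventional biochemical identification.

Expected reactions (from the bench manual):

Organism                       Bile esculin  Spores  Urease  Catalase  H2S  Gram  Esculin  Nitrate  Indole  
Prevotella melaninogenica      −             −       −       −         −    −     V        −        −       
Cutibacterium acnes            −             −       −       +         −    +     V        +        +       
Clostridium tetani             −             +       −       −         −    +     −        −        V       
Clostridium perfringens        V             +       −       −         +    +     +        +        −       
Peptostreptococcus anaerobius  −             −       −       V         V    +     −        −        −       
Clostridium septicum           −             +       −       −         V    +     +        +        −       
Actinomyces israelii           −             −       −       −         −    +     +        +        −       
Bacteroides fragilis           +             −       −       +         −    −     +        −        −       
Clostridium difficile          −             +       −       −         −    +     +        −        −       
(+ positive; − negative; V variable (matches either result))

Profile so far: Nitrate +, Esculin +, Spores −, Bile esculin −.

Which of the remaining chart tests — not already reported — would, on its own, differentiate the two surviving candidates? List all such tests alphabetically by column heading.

Spores −: excludes Clostridium tetani, Clostridium perfringens, Clostridium septicum, Clostridium difficile — 5 left.
Bile esculin −: excludes Bacteroides fragilis — 4 left.
Esculin +: excludes Peptostreptococcus anaerobius — 3 left.
Nitrate +: excludes Prevotella melaninogenica — 2 left.
Two candidates remain: Actinomyces israelii and Cutibacterium acnes.
  Urease: − vs − — same for both, does not separate.
  Catalase: Actinomyces israelii −, Cutibacterium acnes + — discriminates.
  H2S: − vs − — same for both, does not separate.
  Gram: + vs + — same for both, does not separate.
  Indole: Actinomyces israelii −, Cutibacterium acnes + — discriminates.

Catalase, Indole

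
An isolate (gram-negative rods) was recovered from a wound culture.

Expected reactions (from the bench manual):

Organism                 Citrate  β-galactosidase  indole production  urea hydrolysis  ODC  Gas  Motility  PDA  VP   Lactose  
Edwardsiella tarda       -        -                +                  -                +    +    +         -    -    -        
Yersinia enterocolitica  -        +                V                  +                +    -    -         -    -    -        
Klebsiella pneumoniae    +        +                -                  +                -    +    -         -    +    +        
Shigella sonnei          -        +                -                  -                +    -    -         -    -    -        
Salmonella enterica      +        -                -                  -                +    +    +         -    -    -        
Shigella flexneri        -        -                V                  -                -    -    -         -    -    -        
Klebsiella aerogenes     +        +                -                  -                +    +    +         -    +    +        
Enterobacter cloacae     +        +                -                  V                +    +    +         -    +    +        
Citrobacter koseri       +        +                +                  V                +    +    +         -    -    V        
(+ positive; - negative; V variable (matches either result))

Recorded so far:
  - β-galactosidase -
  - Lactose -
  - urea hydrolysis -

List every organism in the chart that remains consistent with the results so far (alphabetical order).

urea hydrolysis -: excludes Yersinia enterocolitica, Klebsiella pneumoniae — 7 left.
Lactose -: excludes Klebsiella aerogenes, Enterobacter cloacae — 5 left.
β-galactosidase -: excludes Shigella sonnei, Citrobacter koseri — 3 left.

Edwardsiella tarda, Salmonella enterica, Shigella flexneri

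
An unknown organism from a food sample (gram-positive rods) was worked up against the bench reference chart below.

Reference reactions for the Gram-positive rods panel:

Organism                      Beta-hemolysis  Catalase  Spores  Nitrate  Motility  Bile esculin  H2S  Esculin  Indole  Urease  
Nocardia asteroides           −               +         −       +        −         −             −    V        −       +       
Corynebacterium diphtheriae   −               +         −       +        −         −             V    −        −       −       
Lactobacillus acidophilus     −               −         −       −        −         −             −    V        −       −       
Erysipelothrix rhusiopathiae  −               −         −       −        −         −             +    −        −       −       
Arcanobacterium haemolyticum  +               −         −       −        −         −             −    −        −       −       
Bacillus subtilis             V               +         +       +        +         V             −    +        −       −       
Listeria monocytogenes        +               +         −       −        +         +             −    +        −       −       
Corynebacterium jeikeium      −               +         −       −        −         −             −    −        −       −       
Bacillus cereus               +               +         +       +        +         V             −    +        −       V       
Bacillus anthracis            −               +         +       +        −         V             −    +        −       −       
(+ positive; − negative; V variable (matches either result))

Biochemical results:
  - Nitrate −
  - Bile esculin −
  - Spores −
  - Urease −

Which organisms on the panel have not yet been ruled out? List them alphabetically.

Spores −: excludes Bacillus subtilis, Bacillus cereus, Bacillus anthracis — 7 left.
Urease −: excludes Nocardia asteroides — 6 left.
Bile esculin −: excludes Listeria monocytogenes — 5 left.
Nitrate −: excludes Corynebacterium diphtheriae — 4 left.

Arcanobacterium haemolyticum, Corynebacterium jeikeium, Erysipelothrix rhusiopathiae, Lactobacillus acidophilus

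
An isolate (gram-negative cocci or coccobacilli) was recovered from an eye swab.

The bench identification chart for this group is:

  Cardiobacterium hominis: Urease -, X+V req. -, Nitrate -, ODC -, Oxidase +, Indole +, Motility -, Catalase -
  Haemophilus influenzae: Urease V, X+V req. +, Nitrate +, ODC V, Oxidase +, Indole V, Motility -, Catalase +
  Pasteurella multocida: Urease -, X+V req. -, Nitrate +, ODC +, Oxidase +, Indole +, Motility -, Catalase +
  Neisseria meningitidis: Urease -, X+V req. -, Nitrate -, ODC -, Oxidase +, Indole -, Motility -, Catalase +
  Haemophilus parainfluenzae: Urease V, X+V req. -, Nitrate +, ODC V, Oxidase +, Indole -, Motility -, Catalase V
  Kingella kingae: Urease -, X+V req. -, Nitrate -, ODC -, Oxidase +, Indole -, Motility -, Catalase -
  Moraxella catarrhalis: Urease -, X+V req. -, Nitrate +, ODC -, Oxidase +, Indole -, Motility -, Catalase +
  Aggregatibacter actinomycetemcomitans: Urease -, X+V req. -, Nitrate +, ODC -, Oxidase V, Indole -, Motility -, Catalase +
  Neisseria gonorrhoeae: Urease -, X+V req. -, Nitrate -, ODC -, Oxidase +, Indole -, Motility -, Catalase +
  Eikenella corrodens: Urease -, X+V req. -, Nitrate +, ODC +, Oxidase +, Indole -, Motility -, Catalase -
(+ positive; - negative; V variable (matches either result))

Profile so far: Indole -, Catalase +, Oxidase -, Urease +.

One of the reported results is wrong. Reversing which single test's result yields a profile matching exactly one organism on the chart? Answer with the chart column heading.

Urease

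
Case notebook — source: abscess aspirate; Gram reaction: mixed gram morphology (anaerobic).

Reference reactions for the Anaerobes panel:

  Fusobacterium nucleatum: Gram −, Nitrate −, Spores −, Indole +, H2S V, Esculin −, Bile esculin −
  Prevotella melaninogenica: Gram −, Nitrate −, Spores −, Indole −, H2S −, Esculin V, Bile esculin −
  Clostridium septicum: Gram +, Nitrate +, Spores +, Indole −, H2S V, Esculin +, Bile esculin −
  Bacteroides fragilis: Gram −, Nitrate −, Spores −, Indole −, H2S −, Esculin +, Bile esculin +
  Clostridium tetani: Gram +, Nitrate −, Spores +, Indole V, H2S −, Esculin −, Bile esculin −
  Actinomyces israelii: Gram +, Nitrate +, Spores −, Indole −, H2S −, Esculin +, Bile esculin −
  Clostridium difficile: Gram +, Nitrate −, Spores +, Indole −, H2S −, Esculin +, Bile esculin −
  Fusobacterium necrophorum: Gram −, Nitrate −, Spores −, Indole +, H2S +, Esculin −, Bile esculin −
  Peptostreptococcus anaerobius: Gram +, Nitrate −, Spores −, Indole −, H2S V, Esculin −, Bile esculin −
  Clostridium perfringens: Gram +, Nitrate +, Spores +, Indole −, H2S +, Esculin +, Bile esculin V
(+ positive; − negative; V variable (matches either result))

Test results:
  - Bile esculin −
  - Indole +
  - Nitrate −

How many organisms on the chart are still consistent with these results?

3

Indole +: excludes 7 organisms — 3 left.
Nitrate −: all 3 remaining candidates are consistent.
Bile esculin −: all 3 remaining candidates are consistent.
Still consistent: Clostridium tetani, Fusobacterium necrophorum, Fusobacterium nucleatum.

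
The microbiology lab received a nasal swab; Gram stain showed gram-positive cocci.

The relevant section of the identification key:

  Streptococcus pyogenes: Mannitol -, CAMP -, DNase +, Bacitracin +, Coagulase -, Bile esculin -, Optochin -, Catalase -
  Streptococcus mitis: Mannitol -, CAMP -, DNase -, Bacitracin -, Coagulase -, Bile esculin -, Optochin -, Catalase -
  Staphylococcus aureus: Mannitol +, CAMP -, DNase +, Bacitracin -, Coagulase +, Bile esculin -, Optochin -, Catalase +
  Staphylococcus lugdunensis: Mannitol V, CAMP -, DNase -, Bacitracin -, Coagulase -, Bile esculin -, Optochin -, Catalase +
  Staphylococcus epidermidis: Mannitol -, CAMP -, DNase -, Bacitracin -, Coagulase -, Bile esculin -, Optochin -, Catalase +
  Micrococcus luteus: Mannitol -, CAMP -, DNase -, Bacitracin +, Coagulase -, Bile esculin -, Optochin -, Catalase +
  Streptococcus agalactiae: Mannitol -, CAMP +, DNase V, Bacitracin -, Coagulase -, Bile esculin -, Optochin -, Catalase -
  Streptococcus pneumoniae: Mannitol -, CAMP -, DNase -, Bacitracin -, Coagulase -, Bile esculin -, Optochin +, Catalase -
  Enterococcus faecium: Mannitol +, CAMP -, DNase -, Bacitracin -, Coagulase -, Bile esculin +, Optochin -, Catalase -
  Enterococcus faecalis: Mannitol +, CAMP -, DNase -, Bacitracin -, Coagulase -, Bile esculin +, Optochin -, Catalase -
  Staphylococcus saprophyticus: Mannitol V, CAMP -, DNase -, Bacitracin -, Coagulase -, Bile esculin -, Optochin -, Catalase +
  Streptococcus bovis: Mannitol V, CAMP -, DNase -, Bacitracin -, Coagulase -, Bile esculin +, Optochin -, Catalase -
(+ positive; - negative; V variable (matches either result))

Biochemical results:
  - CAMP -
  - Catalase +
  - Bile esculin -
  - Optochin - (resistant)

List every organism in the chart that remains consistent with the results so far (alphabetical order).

Micrococcus luteus, Staphylococcus aureus, Staphylococcus epidermidis, Staphylococcus lugdunensis, Staphylococcus saprophyticus

CAMP -: excludes Streptococcus agalactiae — 11 left.
Bile esculin -: excludes Enterococcus faecium, Enterococcus faecalis, Streptococcus bovis — 8 left.
Optochin -: excludes Streptococcus pneumoniae — 7 left.
Catalase +: excludes Streptococcus pyogenes, Streptococcus mitis — 5 left.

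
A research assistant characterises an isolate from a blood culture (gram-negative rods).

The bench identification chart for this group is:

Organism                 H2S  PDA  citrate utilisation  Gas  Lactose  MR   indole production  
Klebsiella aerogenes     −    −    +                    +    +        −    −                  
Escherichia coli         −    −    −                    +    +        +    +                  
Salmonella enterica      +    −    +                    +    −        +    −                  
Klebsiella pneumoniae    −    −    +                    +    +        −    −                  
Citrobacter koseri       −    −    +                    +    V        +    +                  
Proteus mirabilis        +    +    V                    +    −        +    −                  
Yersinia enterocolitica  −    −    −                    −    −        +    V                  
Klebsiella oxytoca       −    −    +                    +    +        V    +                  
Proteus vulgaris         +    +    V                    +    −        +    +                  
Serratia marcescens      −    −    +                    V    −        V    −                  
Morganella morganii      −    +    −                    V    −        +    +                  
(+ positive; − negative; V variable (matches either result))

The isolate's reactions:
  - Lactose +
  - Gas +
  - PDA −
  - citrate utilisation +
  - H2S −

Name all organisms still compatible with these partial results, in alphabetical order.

PDA −: excludes Proteus mirabilis, Proteus vulgaris, Morganella morganii — 8 left.
H2S −: excludes Salmonella enterica — 7 left.
citrate utilisation +: excludes Escherichia coli, Yersinia enterocolitica — 5 left.
Gas +: all 5 remaining candidates are consistent.
Lactose +: excludes Serratia marcescens — 4 left.

Citrobacter koseri, Klebsiella aerogenes, Klebsiella oxytoca, Klebsiella pneumoniae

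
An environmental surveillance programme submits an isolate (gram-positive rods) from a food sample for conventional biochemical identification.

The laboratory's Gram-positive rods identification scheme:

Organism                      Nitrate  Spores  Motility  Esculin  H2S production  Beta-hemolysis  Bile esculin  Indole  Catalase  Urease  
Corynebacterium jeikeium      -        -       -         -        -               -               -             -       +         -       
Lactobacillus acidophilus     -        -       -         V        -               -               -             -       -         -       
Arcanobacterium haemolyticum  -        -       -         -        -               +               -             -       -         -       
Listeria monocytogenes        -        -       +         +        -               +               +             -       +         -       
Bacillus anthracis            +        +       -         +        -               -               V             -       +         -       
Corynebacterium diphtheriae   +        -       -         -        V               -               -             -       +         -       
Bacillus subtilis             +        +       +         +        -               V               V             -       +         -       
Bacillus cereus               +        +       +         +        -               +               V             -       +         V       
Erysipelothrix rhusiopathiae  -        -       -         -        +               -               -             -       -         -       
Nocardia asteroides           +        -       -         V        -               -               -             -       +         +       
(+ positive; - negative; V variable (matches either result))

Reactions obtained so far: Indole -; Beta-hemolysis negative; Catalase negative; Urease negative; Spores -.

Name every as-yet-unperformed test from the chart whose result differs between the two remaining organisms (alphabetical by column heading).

Beta-hemolysis -: excludes Arcanobacterium haemolyticum, Listeria monocytogenes, Bacillus cereus — 7 left.
Indole -: all 7 remaining candidates are consistent.
Urease -: excludes Nocardia asteroides — 6 left.
Spores -: excludes Bacillus anthracis, Bacillus subtilis — 4 left.
Catalase -: excludes Corynebacterium jeikeium, Corynebacterium diphtheriae — 2 left.
Two candidates remain: Erysipelothrix rhusiopathiae and Lactobacillus acidophilus.
  Nitrate: - vs - — same for both, does not separate.
  Motility: - vs - — same for both, does not separate.
  Esculin: - vs V — variable for at least one, does not separate.
  H2S production: Erysipelothrix rhusiopathiae +, Lactobacillus acidophilus - — discriminates.
  Bile esculin: - vs - — same for both, does not separate.

H2S production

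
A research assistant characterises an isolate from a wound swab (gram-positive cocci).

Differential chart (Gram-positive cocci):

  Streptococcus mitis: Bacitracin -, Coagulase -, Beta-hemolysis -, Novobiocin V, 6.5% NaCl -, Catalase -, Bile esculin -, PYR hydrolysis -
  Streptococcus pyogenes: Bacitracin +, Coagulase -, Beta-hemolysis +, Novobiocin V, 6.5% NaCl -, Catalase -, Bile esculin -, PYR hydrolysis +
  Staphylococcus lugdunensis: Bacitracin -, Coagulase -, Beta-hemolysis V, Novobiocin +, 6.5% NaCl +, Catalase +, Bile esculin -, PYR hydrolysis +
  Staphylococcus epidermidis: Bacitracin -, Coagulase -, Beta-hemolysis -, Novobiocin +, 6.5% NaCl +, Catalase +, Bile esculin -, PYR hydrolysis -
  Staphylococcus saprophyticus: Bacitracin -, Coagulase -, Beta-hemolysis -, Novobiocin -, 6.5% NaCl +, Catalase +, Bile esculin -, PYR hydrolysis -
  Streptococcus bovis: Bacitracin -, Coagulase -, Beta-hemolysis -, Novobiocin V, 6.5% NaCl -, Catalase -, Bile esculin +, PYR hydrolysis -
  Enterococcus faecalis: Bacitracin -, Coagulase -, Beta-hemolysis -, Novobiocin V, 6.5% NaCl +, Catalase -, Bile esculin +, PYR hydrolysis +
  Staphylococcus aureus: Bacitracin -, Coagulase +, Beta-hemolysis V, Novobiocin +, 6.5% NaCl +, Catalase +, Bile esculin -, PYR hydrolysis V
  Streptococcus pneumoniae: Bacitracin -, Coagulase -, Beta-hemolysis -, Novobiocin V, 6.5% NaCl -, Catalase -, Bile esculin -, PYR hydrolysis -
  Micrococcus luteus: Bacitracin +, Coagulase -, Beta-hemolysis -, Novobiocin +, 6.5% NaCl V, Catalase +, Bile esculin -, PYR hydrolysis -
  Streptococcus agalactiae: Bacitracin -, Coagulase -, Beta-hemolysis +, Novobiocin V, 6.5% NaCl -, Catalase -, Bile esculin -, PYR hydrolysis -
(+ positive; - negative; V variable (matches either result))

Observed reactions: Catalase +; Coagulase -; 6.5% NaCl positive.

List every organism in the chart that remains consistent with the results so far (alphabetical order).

Coagulase -: excludes Staphylococcus aureus — 10 left.
Catalase +: excludes 6 organisms — 4 left.
6.5% NaCl +: all 4 remaining candidates are consistent.

Micrococcus luteus, Staphylococcus epidermidis, Staphylococcus lugdunensis, Staphylococcus saprophyticus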